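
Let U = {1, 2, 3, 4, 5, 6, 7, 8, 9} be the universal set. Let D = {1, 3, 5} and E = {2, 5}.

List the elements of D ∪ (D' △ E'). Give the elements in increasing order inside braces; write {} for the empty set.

{1, 2, 3, 5}

D' = {2, 4, 6, 7, 8, 9}
E' = {1, 3, 4, 6, 7, 8, 9}
D' △ E' = {1, 2, 3}
D ∪ (D' △ E') = {1, 2, 3, 5}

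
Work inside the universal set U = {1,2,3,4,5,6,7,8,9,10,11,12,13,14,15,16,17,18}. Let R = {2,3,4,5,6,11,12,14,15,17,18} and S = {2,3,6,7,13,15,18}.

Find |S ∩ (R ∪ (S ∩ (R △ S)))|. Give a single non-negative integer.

7

R △ S = {4,5,7,11,12,13,14,17}
S ∩ (R △ S) = {7,13}
R ∪ (S ∩ (R △ S)) = {2,3,4,5,6,7,11,12,13,14,15,17,18}
S ∩ (R ∪ (S ∩ (R △ S))) = {2,3,6,7,13,15,18}
|S ∩ (R ∪ (S ∩ (R △ S)))| = 7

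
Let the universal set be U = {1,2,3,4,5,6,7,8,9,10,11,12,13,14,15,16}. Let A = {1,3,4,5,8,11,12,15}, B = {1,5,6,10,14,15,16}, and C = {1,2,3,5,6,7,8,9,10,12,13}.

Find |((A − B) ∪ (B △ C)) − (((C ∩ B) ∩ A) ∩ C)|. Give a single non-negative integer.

A − B = {3,4,8,11,12}
B △ C = {2,3,7,8,9,12,13,14,15,16}
(A − B) ∪ (B △ C) = {2,3,4,7,8,9,11,12,13,14,15,16}
C ∩ B = {1,5,6,10}
(C ∩ B) ∩ A = {1,5}
((C ∩ B) ∩ A) ∩ C = {1,5}
((A − B) ∪ (B △ C)) − (((C ∩ B) ∩ A) ∩ C) = {2,3,4,7,8,9,11,12,13,14,15,16}
|((A − B) ∪ (B △ C)) − (((C ∩ B) ∩ A) ∩ C)| = 12

12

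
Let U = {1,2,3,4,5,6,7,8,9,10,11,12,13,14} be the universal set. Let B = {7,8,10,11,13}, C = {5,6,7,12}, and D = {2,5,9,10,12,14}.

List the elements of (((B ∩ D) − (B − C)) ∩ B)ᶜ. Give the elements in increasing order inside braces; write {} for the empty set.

{1,2,3,4,5,6,7,8,9,10,11,12,13,14}

B ∩ D = {10}
B − C = {8,10,11,13}
(B ∩ D) − (B − C) = {}
((B ∩ D) − (B − C)) ∩ B = {}
(((B ∩ D) − (B − C)) ∩ B)ᶜ = {1,2,3,4,5,6,7,8,9,10,11,12,13,14}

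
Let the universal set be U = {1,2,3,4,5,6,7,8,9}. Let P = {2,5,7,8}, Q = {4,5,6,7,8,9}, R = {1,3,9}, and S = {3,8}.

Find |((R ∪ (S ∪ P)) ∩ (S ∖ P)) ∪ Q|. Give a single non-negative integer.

7

S ∪ P = {2,3,5,7,8}
R ∪ (S ∪ P) = {1,2,3,5,7,8,9}
S ∖ P = {3}
(R ∪ (S ∪ P)) ∩ (S ∖ P) = {3}
((R ∪ (S ∪ P)) ∩ (S ∖ P)) ∪ Q = {3,4,5,6,7,8,9}
|((R ∪ (S ∪ P)) ∩ (S ∖ P)) ∪ Q| = 7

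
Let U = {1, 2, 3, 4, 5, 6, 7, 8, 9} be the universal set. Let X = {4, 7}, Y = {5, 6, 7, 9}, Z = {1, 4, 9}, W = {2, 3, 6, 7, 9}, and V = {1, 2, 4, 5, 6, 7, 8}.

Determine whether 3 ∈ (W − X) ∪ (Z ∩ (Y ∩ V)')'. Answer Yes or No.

3 ∈ W and 3 ∉ X, so 3 ∈ W − X
3 ∉ Y and 3 ∉ V, so 3 ∉ Y ∩ V
3 ∈ (Y ∩ V)' since 3 ∉ (Y ∩ V)
3 ∉ Z and 3 ∈ (Y ∩ V)', so 3 ∉ Z ∩ (Y ∩ V)'
3 ∈ (Z ∩ (Y ∩ V)')' since 3 ∉ (Z ∩ (Y ∩ V)')
3 ∈ (W − X) and 3 ∈ (Z ∩ (Y ∩ V)')', so 3 ∈ (W − X) ∪ (Z ∩ (Y ∩ V)')'

Yes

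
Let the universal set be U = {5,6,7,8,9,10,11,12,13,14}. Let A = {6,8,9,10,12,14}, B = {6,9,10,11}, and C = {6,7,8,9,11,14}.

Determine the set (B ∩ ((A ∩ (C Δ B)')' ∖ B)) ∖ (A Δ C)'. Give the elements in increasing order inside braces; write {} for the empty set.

{}

C Δ B = {7,8,10,14}
(C Δ B)' = {5,6,9,11,12,13}
A ∩ (C Δ B)' = {6,9,12}
(A ∩ (C Δ B)')' = {5,7,8,10,11,13,14}
(A ∩ (C Δ B)')' ∖ B = {5,7,8,13,14}
B ∩ ((A ∩ (C Δ B)')' ∖ B) = {}
A Δ C = {7,10,11,12}
(A Δ C)' = {5,6,8,9,13,14}
(B ∩ ((A ∩ (C Δ B)')' ∖ B)) ∖ (A Δ C)' = {}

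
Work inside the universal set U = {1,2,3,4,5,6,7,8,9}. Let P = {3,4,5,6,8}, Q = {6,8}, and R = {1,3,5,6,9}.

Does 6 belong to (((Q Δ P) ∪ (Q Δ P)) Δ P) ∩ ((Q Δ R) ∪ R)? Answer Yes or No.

Yes

6 ∈ Q and 6 ∈ P, so 6 ∉ Q Δ P
6 ∈ Q and 6 ∈ P, so 6 ∉ Q Δ P
6 ∉ (Q Δ P) and 6 ∉ (Q Δ P), so 6 ∉ (Q Δ P) ∪ (Q Δ P)
6 ∉ ((Q Δ P) ∪ (Q Δ P)) and 6 ∈ P, so 6 ∈ ((Q Δ P) ∪ (Q Δ P)) Δ P
6 ∈ Q and 6 ∈ R, so 6 ∉ Q Δ R
6 ∉ (Q Δ R) and 6 ∈ R, so 6 ∈ (Q Δ R) ∪ R
6 ∈ (((Q Δ P) ∪ (Q Δ P)) Δ P) and 6 ∈ ((Q Δ R) ∪ R), so 6 ∈ (((Q Δ P) ∪ (Q Δ P)) Δ P) ∩ ((Q Δ R) ∪ R)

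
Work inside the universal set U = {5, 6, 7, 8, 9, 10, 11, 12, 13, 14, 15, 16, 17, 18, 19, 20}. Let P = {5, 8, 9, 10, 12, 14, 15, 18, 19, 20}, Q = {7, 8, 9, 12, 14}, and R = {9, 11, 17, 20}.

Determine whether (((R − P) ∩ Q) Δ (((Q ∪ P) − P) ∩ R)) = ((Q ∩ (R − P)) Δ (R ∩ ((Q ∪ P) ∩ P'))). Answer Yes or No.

R − P = {11, 17}
(R − P) ∩ Q = {}
Q ∪ P = {5, 7, 8, 9, 10, 12, 14, 15, 18, 19, 20}
(Q ∪ P) − P = {7}
((Q ∪ P) − P) ∩ R = {}
((R − P) ∩ Q) Δ (((Q ∪ P) − P) ∩ R) = {}
Q ∩ (R − P) = {}
P' = {6, 7, 11, 13, 16, 17}
(Q ∪ P) ∩ P' = {7}
R ∩ ((Q ∪ P) ∩ P') = {}
(Q ∩ (R − P)) Δ (R ∩ ((Q ∪ P) ∩ P')) = {}
Both equal {}, so ((R − P) ∩ Q) Δ (((Q ∪ P) − P) ∩ R) = (Q ∩ (R − P)) Δ (R ∩ ((Q ∪ P) ∩ P')).

Yes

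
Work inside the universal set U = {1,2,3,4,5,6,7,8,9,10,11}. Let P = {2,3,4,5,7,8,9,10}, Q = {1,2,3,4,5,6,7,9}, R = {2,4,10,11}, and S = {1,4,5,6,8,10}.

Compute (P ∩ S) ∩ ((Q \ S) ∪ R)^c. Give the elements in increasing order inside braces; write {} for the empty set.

P ∩ S = {4,5,8,10}
Q \ S = {2,3,7,9}
(Q \ S) ∪ R = {2,3,4,7,9,10,11}
((Q \ S) ∪ R)^c = {1,5,6,8}
(P ∩ S) ∩ ((Q \ S) ∪ R)^c = {5,8}

{5,8}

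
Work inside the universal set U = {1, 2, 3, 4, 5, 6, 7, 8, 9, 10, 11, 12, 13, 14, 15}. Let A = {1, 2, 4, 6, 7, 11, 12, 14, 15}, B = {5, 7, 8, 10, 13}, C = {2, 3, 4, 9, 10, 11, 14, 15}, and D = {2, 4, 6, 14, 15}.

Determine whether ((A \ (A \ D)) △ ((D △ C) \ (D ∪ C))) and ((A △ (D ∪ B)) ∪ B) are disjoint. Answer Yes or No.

Yes

A \ D = {1, 7, 11, 12}
A \ (A \ D) = {2, 4, 6, 14, 15}
D △ C = {3, 6, 9, 10, 11}
D ∪ C = {2, 3, 4, 6, 9, 10, 11, 14, 15}
(D △ C) \ (D ∪ C) = {}
(A \ (A \ D)) △ ((D △ C) \ (D ∪ C)) = {2, 4, 6, 14, 15}
D ∪ B = {2, 4, 5, 6, 7, 8, 10, 13, 14, 15}
A △ (D ∪ B) = {1, 5, 8, 10, 11, 12, 13}
(A △ (D ∪ B)) ∪ B = {1, 5, 7, 8, 10, 11, 12, 13}
{2, 4, 6, 14, 15} and {1, 5, 7, 8, 10, 11, 12, 13} share no elements.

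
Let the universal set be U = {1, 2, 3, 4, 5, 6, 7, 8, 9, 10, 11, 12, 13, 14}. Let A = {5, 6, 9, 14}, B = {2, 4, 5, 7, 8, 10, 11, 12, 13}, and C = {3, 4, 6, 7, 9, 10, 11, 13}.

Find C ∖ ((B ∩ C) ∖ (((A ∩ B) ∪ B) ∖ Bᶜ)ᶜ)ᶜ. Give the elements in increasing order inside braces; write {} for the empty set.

B ∩ C = {4, 7, 10, 11, 13}
A ∩ B = {5}
(A ∩ B) ∪ B = {2, 4, 5, 7, 8, 10, 11, 12, 13}
Bᶜ = {1, 3, 6, 9, 14}
((A ∩ B) ∪ B) ∖ Bᶜ = {2, 4, 5, 7, 8, 10, 11, 12, 13}
(((A ∩ B) ∪ B) ∖ Bᶜ)ᶜ = {1, 3, 6, 9, 14}
(B ∩ C) ∖ (((A ∩ B) ∪ B) ∖ Bᶜ)ᶜ = {4, 7, 10, 11, 13}
((B ∩ C) ∖ (((A ∩ B) ∪ B) ∖ Bᶜ)ᶜ)ᶜ = {1, 2, 3, 5, 6, 8, 9, 12, 14}
C ∖ ((B ∩ C) ∖ (((A ∩ B) ∪ B) ∖ Bᶜ)ᶜ)ᶜ = {4, 7, 10, 11, 13}

{4, 7, 10, 11, 13}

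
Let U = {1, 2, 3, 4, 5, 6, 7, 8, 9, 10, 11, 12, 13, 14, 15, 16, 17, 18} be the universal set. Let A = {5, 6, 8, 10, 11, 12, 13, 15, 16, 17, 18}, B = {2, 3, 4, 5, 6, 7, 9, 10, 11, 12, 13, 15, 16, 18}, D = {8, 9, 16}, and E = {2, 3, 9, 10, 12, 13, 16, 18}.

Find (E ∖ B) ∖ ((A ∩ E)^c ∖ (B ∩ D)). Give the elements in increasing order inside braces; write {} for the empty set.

{}

E ∖ B = {}
A ∩ E = {10, 12, 13, 16, 18}
(A ∩ E)^c = {1, 2, 3, 4, 5, 6, 7, 8, 9, 11, 14, 15, 17}
B ∩ D = {9, 16}
(A ∩ E)^c ∖ (B ∩ D) = {1, 2, 3, 4, 5, 6, 7, 8, 11, 14, 15, 17}
(E ∖ B) ∖ ((A ∩ E)^c ∖ (B ∩ D)) = {}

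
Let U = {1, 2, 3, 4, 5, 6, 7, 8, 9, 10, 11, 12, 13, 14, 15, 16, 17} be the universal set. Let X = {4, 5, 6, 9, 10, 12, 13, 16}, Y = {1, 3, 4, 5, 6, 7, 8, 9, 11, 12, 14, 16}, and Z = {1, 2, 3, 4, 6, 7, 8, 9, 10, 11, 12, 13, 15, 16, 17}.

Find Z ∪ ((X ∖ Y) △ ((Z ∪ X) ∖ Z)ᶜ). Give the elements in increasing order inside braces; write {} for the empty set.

X ∖ Y = {10, 13}
Z ∪ X = {1, 2, 3, 4, 5, 6, 7, 8, 9, 10, 11, 12, 13, 15, 16, 17}
(Z ∪ X) ∖ Z = {5}
((Z ∪ X) ∖ Z)ᶜ = {1, 2, 3, 4, 6, 7, 8, 9, 10, 11, 12, 13, 14, 15, 16, 17}
(X ∖ Y) △ ((Z ∪ X) ∖ Z)ᶜ = {1, 2, 3, 4, 6, 7, 8, 9, 11, 12, 14, 15, 16, 17}
Z ∪ ((X ∖ Y) △ ((Z ∪ X) ∖ Z)ᶜ) = {1, 2, 3, 4, 6, 7, 8, 9, 10, 11, 12, 13, 14, 15, 16, 17}

{1, 2, 3, 4, 6, 7, 8, 9, 10, 11, 12, 13, 14, 15, 16, 17}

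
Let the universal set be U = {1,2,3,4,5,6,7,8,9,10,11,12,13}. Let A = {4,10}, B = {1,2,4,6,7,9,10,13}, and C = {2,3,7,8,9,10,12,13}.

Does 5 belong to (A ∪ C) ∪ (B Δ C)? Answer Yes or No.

No

5 ∉ A and 5 ∉ C, so 5 ∉ A ∪ C
5 ∉ B and 5 ∉ C, so 5 ∉ B Δ C
5 ∉ (A ∪ C) and 5 ∉ (B Δ C), so 5 ∉ (A ∪ C) ∪ (B Δ C)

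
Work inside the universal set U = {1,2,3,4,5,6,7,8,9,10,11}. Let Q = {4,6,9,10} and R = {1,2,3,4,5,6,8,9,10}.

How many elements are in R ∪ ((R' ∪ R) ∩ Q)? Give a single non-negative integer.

9

R' = {7,11}
R' ∪ R = {1,2,3,4,5,6,7,8,9,10,11}
(R' ∪ R) ∩ Q = {4,6,9,10}
R ∪ ((R' ∪ R) ∩ Q) = {1,2,3,4,5,6,8,9,10}
|R ∪ ((R' ∪ R) ∩ Q)| = 9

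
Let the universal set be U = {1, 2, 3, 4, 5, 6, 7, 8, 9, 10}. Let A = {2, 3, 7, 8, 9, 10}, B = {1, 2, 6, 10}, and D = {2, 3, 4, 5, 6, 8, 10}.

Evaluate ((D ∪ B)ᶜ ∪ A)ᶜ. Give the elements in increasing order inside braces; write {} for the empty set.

D ∪ B = {1, 2, 3, 4, 5, 6, 8, 10}
(D ∪ B)ᶜ = {7, 9}
(D ∪ B)ᶜ ∪ A = {2, 3, 7, 8, 9, 10}
((D ∪ B)ᶜ ∪ A)ᶜ = {1, 4, 5, 6}

{1, 4, 5, 6}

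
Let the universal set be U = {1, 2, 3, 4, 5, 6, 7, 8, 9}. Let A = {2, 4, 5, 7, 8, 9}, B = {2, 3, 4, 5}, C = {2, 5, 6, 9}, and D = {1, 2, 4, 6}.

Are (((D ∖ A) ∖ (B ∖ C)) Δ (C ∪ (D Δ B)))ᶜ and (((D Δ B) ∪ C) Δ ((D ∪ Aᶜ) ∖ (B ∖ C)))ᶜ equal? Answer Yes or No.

D ∖ A = {1, 6}
B ∖ C = {3, 4}
(D ∖ A) ∖ (B ∖ C) = {1, 6}
D Δ B = {1, 3, 5, 6}
C ∪ (D Δ B) = {1, 2, 3, 5, 6, 9}
((D ∖ A) ∖ (B ∖ C)) Δ (C ∪ (D Δ B)) = {2, 3, 5, 9}
(((D ∖ A) ∖ (B ∖ C)) Δ (C ∪ (D Δ B)))ᶜ = {1, 4, 6, 7, 8}
(D Δ B) ∪ C = {1, 2, 3, 5, 6, 9}
Aᶜ = {1, 3, 6}
D ∪ Aᶜ = {1, 2, 3, 4, 6}
(D ∪ Aᶜ) ∖ (B ∖ C) = {1, 2, 6}
((D Δ B) ∪ C) Δ ((D ∪ Aᶜ) ∖ (B ∖ C)) = {3, 5, 9}
(((D Δ B) ∪ C) Δ ((D ∪ Aᶜ) ∖ (B ∖ C)))ᶜ = {1, 2, 4, 6, 7, 8}
2 ∈ (((D Δ B) ∪ C) Δ ((D ∪ Aᶜ) ∖ (B ∖ C)))ᶜ but 2 ∉ (((D ∖ A) ∖ (B ∖ C)) Δ (C ∪ (D Δ B)))ᶜ, so they differ.

No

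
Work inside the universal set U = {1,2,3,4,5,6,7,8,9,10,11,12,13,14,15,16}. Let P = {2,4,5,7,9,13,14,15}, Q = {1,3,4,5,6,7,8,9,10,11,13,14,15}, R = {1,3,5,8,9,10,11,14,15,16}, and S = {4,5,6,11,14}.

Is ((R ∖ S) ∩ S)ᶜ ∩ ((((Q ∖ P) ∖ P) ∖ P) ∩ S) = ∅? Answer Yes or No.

R ∖ S = {1,3,8,9,10,15,16}
(R ∖ S) ∩ S = {}
((R ∖ S) ∩ S)ᶜ = {1,2,3,4,5,6,7,8,9,10,11,12,13,14,15,16}
Q ∖ P = {1,3,6,8,10,11}
(Q ∖ P) ∖ P = {1,3,6,8,10,11}
((Q ∖ P) ∖ P) ∖ P = {1,3,6,8,10,11}
(((Q ∖ P) ∖ P) ∖ P) ∩ S = {6,11}
6 lies in both, so they are not disjoint.

No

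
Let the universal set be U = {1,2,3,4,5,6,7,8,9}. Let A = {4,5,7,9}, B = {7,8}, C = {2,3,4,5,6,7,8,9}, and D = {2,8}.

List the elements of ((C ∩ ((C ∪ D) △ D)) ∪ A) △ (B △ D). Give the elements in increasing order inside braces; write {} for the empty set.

C ∪ D = {2,3,4,5,6,7,8,9}
(C ∪ D) △ D = {3,4,5,6,7,9}
C ∩ ((C ∪ D) △ D) = {3,4,5,6,7,9}
(C ∩ ((C ∪ D) △ D)) ∪ A = {3,4,5,6,7,9}
B △ D = {2,7}
((C ∩ ((C ∪ D) △ D)) ∪ A) △ (B △ D) = {2,3,4,5,6,9}

{2,3,4,5,6,9}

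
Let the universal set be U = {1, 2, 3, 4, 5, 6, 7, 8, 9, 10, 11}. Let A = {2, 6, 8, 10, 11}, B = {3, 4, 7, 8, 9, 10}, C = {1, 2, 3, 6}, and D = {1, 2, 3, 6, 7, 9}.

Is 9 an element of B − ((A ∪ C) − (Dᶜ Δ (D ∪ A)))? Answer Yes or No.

9 ∉ A and 9 ∉ C, so 9 ∉ A ∪ C
9 ∈ D, so 9 ∉ Dᶜ
9 ∈ D and 9 ∉ A, so 9 ∈ D ∪ A
9 ∉ Dᶜ and 9 ∈ (D ∪ A), so 9 ∈ Dᶜ Δ (D ∪ A)
9 ∉ (A ∪ C) and 9 ∈ (Dᶜ Δ (D ∪ A)), so 9 ∉ (A ∪ C) − (Dᶜ Δ (D ∪ A))
9 ∈ B and 9 ∉ ((A ∪ C) − (Dᶜ Δ (D ∪ A))), so 9 ∈ B − ((A ∪ C) − (Dᶜ Δ (D ∪ A)))

Yes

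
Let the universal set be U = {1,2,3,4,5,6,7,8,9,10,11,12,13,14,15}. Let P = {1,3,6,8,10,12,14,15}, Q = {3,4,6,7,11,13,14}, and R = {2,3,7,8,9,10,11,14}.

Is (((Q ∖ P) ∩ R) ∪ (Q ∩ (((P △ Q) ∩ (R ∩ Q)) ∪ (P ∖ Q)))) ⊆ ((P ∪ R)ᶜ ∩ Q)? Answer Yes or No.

Q ∖ P = {4,7,11,13}
(Q ∖ P) ∩ R = {7,11}
P △ Q = {1,4,7,8,10,11,12,13,15}
R ∩ Q = {3,7,11,14}
(P △ Q) ∩ (R ∩ Q) = {7,11}
P ∖ Q = {1,8,10,12,15}
((P △ Q) ∩ (R ∩ Q)) ∪ (P ∖ Q) = {1,7,8,10,11,12,15}
Q ∩ (((P △ Q) ∩ (R ∩ Q)) ∪ (P ∖ Q)) = {7,11}
((Q ∖ P) ∩ R) ∪ (Q ∩ (((P △ Q) ∩ (R ∩ Q)) ∪ (P ∖ Q))) = {7,11}
P ∪ R = {1,2,3,6,7,8,9,10,11,12,14,15}
(P ∪ R)ᶜ = {4,5,13}
(P ∪ R)ᶜ ∩ Q = {4,13}
7 ∈ ((Q ∖ P) ∩ R) ∪ (Q ∩ (((P △ Q) ∩ (R ∩ Q)) ∪ (P ∖ Q))) but 7 ∉ (P ∪ R)ᶜ ∩ Q, so the inclusion fails.

No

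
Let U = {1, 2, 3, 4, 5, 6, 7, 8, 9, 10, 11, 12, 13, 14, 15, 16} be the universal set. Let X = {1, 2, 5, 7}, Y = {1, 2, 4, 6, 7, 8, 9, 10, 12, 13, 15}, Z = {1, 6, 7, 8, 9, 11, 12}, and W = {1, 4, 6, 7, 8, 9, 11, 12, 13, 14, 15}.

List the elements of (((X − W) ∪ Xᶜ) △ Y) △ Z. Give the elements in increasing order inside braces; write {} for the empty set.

X − W = {2, 5}
Xᶜ = {3, 4, 6, 8, 9, 10, 11, 12, 13, 14, 15, 16}
(X − W) ∪ Xᶜ = {2, 3, 4, 5, 6, 8, 9, 10, 11, 12, 13, 14, 15, 16}
((X − W) ∪ Xᶜ) △ Y = {1, 3, 5, 7, 11, 14, 16}
(((X − W) ∪ Xᶜ) △ Y) △ Z = {3, 5, 6, 8, 9, 12, 14, 16}

{3, 5, 6, 8, 9, 12, 14, 16}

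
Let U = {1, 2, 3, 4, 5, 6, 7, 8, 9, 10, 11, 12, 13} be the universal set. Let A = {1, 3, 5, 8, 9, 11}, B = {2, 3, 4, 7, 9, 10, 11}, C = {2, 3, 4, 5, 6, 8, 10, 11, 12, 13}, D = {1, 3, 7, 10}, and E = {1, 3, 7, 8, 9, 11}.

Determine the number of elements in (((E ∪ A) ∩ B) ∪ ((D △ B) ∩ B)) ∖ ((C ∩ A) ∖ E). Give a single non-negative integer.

6

E ∪ A = {1, 3, 5, 7, 8, 9, 11}
(E ∪ A) ∩ B = {3, 7, 9, 11}
D △ B = {1, 2, 4, 9, 11}
(D △ B) ∩ B = {2, 4, 9, 11}
((E ∪ A) ∩ B) ∪ ((D △ B) ∩ B) = {2, 3, 4, 7, 9, 11}
C ∩ A = {3, 5, 8, 11}
(C ∩ A) ∖ E = {5}
(((E ∪ A) ∩ B) ∪ ((D △ B) ∩ B)) ∖ ((C ∩ A) ∖ E) = {2, 3, 4, 7, 9, 11}
|(((E ∪ A) ∩ B) ∪ ((D △ B) ∩ B)) ∖ ((C ∩ A) ∖ E)| = 6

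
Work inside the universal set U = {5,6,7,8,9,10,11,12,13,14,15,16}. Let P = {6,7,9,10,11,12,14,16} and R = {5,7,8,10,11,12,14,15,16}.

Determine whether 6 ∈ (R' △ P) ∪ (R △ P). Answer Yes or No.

Yes

6 ∉ R, so 6 ∈ R'
6 ∈ R' and 6 ∈ P, so 6 ∉ R' △ P
6 ∉ R and 6 ∈ P, so 6 ∈ R △ P
6 ∉ (R' △ P) and 6 ∈ (R △ P), so 6 ∈ (R' △ P) ∪ (R △ P)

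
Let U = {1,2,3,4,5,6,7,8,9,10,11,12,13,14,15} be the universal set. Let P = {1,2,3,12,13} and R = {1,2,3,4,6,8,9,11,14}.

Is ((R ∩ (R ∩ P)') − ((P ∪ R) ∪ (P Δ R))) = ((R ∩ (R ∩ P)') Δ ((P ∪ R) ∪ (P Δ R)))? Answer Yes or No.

R ∩ P = {1,2,3}
(R ∩ P)' = {4,5,6,7,8,9,10,11,12,13,14,15}
R ∩ (R ∩ P)' = {4,6,8,9,11,14}
P ∪ R = {1,2,3,4,6,8,9,11,12,13,14}
P Δ R = {4,6,8,9,11,12,13,14}
(P ∪ R) ∪ (P Δ R) = {1,2,3,4,6,8,9,11,12,13,14}
(R ∩ (R ∩ P)') − ((P ∪ R) ∪ (P Δ R)) = {}
(R ∩ (R ∩ P)') Δ ((P ∪ R) ∪ (P Δ R)) = {1,2,3,12,13}
1 ∈ (R ∩ (R ∩ P)') Δ ((P ∪ R) ∪ (P Δ R)) but 1 ∉ (R ∩ (R ∩ P)') − ((P ∪ R) ∪ (P Δ R)), so they differ.

No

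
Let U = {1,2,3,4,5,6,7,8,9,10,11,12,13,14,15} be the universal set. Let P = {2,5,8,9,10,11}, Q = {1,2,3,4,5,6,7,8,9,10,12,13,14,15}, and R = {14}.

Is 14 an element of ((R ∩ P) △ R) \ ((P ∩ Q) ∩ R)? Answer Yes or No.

Yes

14 ∈ R and 14 ∉ P, so 14 ∉ R ∩ P
14 ∉ (R ∩ P) and 14 ∈ R, so 14 ∈ (R ∩ P) △ R
14 ∉ P and 14 ∈ Q, so 14 ∉ P ∩ Q
14 ∉ (P ∩ Q) and 14 ∈ R, so 14 ∉ (P ∩ Q) ∩ R
14 ∈ ((R ∩ P) △ R) and 14 ∉ ((P ∩ Q) ∩ R), so 14 ∈ ((R ∩ P) △ R) \ ((P ∩ Q) ∩ R)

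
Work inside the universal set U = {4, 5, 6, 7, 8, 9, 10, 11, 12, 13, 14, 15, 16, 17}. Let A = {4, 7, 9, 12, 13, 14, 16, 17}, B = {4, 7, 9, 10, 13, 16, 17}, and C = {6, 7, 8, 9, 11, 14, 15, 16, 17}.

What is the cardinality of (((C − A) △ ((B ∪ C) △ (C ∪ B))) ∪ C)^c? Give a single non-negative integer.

5

C − A = {6, 8, 11, 15}
B ∪ C = {4, 6, 7, 8, 9, 10, 11, 13, 14, 15, 16, 17}
C ∪ B = {4, 6, 7, 8, 9, 10, 11, 13, 14, 15, 16, 17}
(B ∪ C) △ (C ∪ B) = {}
(C − A) △ ((B ∪ C) △ (C ∪ B)) = {6, 8, 11, 15}
((C − A) △ ((B ∪ C) △ (C ∪ B))) ∪ C = {6, 7, 8, 9, 11, 14, 15, 16, 17}
(((C − A) △ ((B ∪ C) △ (C ∪ B))) ∪ C)^c = {4, 5, 10, 12, 13}
|(((C − A) △ ((B ∪ C) △ (C ∪ B))) ∪ C)^c| = 5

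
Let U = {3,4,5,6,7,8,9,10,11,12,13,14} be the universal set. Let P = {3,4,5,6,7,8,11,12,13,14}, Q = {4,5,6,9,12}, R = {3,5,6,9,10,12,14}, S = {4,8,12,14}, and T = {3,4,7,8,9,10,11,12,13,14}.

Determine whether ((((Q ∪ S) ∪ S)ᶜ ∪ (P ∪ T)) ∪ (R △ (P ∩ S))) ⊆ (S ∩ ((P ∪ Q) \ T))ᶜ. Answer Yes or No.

Yes

Q ∪ S = {4,5,6,8,9,12,14}
(Q ∪ S) ∪ S = {4,5,6,8,9,12,14}
((Q ∪ S) ∪ S)ᶜ = {3,7,10,11,13}
P ∪ T = {3,4,5,6,7,8,9,10,11,12,13,14}
((Q ∪ S) ∪ S)ᶜ ∪ (P ∪ T) = {3,4,5,6,7,8,9,10,11,12,13,14}
P ∩ S = {4,8,12,14}
R △ (P ∩ S) = {3,4,5,6,8,9,10}
(((Q ∪ S) ∪ S)ᶜ ∪ (P ∪ T)) ∪ (R △ (P ∩ S)) = {3,4,5,6,7,8,9,10,11,12,13,14}
P ∪ Q = {3,4,5,6,7,8,9,11,12,13,14}
(P ∪ Q) \ T = {5,6}
S ∩ ((P ∪ Q) \ T) = {}
(S ∩ ((P ∪ Q) \ T))ᶜ = {3,4,5,6,7,8,9,10,11,12,13,14}
Every element of {3,4,5,6,7,8,9,10,11,12,13,14} is in {3,4,5,6,7,8,9,10,11,12,13,14}, so (((Q ∪ S) ∪ S)ᶜ ∪ (P ∪ T)) ∪ (R △ (P ∩ S)) ⊆ (S ∩ ((P ∪ Q) \ T))ᶜ.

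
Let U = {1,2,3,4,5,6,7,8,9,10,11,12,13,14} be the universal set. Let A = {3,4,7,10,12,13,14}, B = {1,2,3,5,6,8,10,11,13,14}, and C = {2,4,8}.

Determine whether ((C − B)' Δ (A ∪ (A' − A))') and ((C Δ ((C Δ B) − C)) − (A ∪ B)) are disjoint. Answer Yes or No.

C − B = {4}
(C − B)' = {1,2,3,5,6,7,8,9,10,11,12,13,14}
A' = {1,2,5,6,8,9,11}
A' − A = {1,2,5,6,8,9,11}
A ∪ (A' − A) = {1,2,3,4,5,6,7,8,9,10,11,12,13,14}
(A ∪ (A' − A))' = {}
(C − B)' Δ (A ∪ (A' − A))' = {1,2,3,5,6,7,8,9,10,11,12,13,14}
C Δ B = {1,3,4,5,6,10,11,13,14}
(C Δ B) − C = {1,3,5,6,10,11,13,14}
C Δ ((C Δ B) − C) = {1,2,3,4,5,6,8,10,11,13,14}
A ∪ B = {1,2,3,4,5,6,7,8,10,11,12,13,14}
(C Δ ((C Δ B) − C)) − (A ∪ B) = {}
{1,2,3,5,6,7,8,9,10,11,12,13,14} and {} share no elements.

Yes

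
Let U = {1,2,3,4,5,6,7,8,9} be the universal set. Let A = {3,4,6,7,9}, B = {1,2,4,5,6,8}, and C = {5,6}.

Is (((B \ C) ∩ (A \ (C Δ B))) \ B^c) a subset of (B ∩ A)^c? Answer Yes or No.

Yes

B \ C = {1,2,4,8}
C Δ B = {1,2,4,8}
A \ (C Δ B) = {3,6,7,9}
(B \ C) ∩ (A \ (C Δ B)) = {}
B^c = {3,7,9}
((B \ C) ∩ (A \ (C Δ B))) \ B^c = {}
B ∩ A = {4,6}
(B ∩ A)^c = {1,2,3,5,7,8,9}
Every element of {} is in {1,2,3,5,7,8,9}, so ((B \ C) ∩ (A \ (C Δ B))) \ B^c ⊆ (B ∩ A)^c.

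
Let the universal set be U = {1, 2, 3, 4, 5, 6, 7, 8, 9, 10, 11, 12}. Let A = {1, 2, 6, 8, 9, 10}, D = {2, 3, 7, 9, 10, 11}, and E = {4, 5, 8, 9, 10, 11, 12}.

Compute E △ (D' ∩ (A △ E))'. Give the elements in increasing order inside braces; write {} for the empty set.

{2, 3, 4, 5, 7, 12}

D' = {1, 4, 5, 6, 8, 12}
A △ E = {1, 2, 4, 5, 6, 11, 12}
D' ∩ (A △ E) = {1, 4, 5, 6, 12}
(D' ∩ (A △ E))' = {2, 3, 7, 8, 9, 10, 11}
E △ (D' ∩ (A △ E))' = {2, 3, 4, 5, 7, 12}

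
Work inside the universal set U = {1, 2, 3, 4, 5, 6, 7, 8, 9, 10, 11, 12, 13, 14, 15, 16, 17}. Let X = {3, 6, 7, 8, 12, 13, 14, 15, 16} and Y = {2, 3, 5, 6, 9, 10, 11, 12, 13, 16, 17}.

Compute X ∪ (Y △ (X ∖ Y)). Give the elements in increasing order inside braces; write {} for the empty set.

{2, 3, 5, 6, 7, 8, 9, 10, 11, 12, 13, 14, 15, 16, 17}

X ∖ Y = {7, 8, 14, 15}
Y △ (X ∖ Y) = {2, 3, 5, 6, 7, 8, 9, 10, 11, 12, 13, 14, 15, 16, 17}
X ∪ (Y △ (X ∖ Y)) = {2, 3, 5, 6, 7, 8, 9, 10, 11, 12, 13, 14, 15, 16, 17}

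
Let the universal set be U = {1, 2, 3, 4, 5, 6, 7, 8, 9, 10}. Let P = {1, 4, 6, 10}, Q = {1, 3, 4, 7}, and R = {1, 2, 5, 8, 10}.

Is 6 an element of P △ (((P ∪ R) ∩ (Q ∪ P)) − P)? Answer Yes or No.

Yes

6 ∈ P and 6 ∉ R, so 6 ∈ P ∪ R
6 ∉ Q and 6 ∈ P, so 6 ∈ Q ∪ P
6 ∈ (P ∪ R) and 6 ∈ (Q ∪ P), so 6 ∈ (P ∪ R) ∩ (Q ∪ P)
6 ∈ ((P ∪ R) ∩ (Q ∪ P)) and 6 ∈ P, so 6 ∉ ((P ∪ R) ∩ (Q ∪ P)) − P
6 ∈ P and 6 ∉ (((P ∪ R) ∩ (Q ∪ P)) − P), so 6 ∈ P △ (((P ∪ R) ∩ (Q ∪ P)) − P)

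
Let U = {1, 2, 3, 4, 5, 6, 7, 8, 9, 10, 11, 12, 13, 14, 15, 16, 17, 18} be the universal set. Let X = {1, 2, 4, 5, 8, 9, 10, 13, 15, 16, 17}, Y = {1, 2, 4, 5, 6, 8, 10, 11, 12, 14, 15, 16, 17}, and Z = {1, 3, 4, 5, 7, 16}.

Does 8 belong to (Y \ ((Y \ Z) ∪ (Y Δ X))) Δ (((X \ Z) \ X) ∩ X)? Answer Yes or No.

8 ∈ Y and 8 ∉ Z, so 8 ∈ Y \ Z
8 ∈ Y and 8 ∈ X, so 8 ∉ Y Δ X
8 ∈ (Y \ Z) and 8 ∉ (Y Δ X), so 8 ∈ (Y \ Z) ∪ (Y Δ X)
8 ∈ Y and 8 ∈ ((Y \ Z) ∪ (Y Δ X)), so 8 ∉ Y \ ((Y \ Z) ∪ (Y Δ X))
8 ∈ X and 8 ∉ Z, so 8 ∈ X \ Z
8 ∈ (X \ Z) and 8 ∈ X, so 8 ∉ (X \ Z) \ X
8 ∉ ((X \ Z) \ X) and 8 ∈ X, so 8 ∉ ((X \ Z) \ X) ∩ X
8 ∉ (Y \ ((Y \ Z) ∪ (Y Δ X))) and 8 ∉ (((X \ Z) \ X) ∩ X), so 8 ∉ (Y \ ((Y \ Z) ∪ (Y Δ X))) Δ (((X \ Z) \ X) ∩ X)

No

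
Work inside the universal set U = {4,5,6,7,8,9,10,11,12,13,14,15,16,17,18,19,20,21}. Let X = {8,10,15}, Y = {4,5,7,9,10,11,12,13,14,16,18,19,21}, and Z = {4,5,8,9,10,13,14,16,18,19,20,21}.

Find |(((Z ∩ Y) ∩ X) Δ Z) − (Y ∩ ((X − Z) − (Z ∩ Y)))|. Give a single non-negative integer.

Z ∩ Y = {4,5,9,10,13,14,16,18,19,21}
(Z ∩ Y) ∩ X = {10}
((Z ∩ Y) ∩ X) Δ Z = {4,5,8,9,13,14,16,18,19,20,21}
X − Z = {15}
(X − Z) − (Z ∩ Y) = {15}
Y ∩ ((X − Z) − (Z ∩ Y)) = {}
(((Z ∩ Y) ∩ X) Δ Z) − (Y ∩ ((X − Z) − (Z ∩ Y))) = {4,5,8,9,13,14,16,18,19,20,21}
|(((Z ∩ Y) ∩ X) Δ Z) − (Y ∩ ((X − Z) − (Z ∩ Y)))| = 11

11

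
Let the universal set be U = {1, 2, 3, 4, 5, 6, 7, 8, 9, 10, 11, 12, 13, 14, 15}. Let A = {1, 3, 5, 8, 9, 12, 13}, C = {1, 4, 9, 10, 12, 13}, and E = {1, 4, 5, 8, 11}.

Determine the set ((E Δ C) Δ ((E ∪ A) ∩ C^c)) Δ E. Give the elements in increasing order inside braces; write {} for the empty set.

{1, 3, 4, 5, 8, 9, 10, 11, 12, 13}

E Δ C = {5, 8, 9, 10, 11, 12, 13}
E ∪ A = {1, 3, 4, 5, 8, 9, 11, 12, 13}
C^c = {2, 3, 5, 6, 7, 8, 11, 14, 15}
(E ∪ A) ∩ C^c = {3, 5, 8, 11}
(E Δ C) Δ ((E ∪ A) ∩ C^c) = {3, 9, 10, 12, 13}
((E Δ C) Δ ((E ∪ A) ∩ C^c)) Δ E = {1, 3, 4, 5, 8, 9, 10, 11, 12, 13}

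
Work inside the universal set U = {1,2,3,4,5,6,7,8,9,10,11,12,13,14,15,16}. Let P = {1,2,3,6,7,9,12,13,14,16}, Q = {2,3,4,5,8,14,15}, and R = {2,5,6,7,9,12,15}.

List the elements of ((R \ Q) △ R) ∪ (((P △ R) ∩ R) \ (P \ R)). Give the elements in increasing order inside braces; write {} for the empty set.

{2,5,15}

R \ Q = {6,7,9,12}
(R \ Q) △ R = {2,5,15}
P △ R = {1,3,5,13,14,15,16}
(P △ R) ∩ R = {5,15}
P \ R = {1,3,13,14,16}
((P △ R) ∩ R) \ (P \ R) = {5,15}
((R \ Q) △ R) ∪ (((P △ R) ∩ R) \ (P \ R)) = {2,5,15}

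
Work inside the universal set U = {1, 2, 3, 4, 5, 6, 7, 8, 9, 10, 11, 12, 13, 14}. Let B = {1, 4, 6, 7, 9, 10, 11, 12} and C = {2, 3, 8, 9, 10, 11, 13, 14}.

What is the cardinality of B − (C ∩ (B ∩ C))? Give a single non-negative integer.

B ∩ C = {9, 10, 11}
C ∩ (B ∩ C) = {9, 10, 11}
B − (C ∩ (B ∩ C)) = {1, 4, 6, 7, 12}
|B − (C ∩ (B ∩ C))| = 5

5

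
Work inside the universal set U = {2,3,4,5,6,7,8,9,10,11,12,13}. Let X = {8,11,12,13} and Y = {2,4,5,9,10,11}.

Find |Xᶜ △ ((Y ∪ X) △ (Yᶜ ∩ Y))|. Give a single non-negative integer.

7

Xᶜ = {2,3,4,5,6,7,9,10}
Y ∪ X = {2,4,5,8,9,10,11,12,13}
Yᶜ = {3,6,7,8,12,13}
Yᶜ ∩ Y = {}
(Y ∪ X) △ (Yᶜ ∩ Y) = {2,4,5,8,9,10,11,12,13}
Xᶜ △ ((Y ∪ X) △ (Yᶜ ∩ Y)) = {3,6,7,8,11,12,13}
|Xᶜ △ ((Y ∪ X) △ (Yᶜ ∩ Y))| = 7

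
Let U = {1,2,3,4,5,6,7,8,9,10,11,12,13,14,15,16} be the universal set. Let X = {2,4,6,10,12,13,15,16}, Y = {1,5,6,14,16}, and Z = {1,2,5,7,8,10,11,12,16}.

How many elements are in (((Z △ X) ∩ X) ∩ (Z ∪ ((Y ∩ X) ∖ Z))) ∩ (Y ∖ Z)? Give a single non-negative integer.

Z △ X = {1,4,5,6,7,8,11,13,15}
(Z △ X) ∩ X = {4,6,13,15}
Y ∩ X = {6,16}
(Y ∩ X) ∖ Z = {6}
Z ∪ ((Y ∩ X) ∖ Z) = {1,2,5,6,7,8,10,11,12,16}
((Z △ X) ∩ X) ∩ (Z ∪ ((Y ∩ X) ∖ Z)) = {6}
Y ∖ Z = {6,14}
(((Z △ X) ∩ X) ∩ (Z ∪ ((Y ∩ X) ∖ Z))) ∩ (Y ∖ Z) = {6}
|(((Z △ X) ∩ X) ∩ (Z ∪ ((Y ∩ X) ∖ Z))) ∩ (Y ∖ Z)| = 1

1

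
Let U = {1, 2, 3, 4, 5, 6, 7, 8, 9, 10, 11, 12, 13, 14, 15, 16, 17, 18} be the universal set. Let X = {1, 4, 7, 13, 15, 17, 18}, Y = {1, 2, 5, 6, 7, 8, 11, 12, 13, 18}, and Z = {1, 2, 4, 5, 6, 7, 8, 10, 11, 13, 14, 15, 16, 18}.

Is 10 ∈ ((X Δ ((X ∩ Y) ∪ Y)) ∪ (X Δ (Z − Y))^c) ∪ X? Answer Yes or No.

No

10 ∉ X and 10 ∉ Y, so 10 ∉ X ∩ Y
10 ∉ (X ∩ Y) and 10 ∉ Y, so 10 ∉ (X ∩ Y) ∪ Y
10 ∉ X and 10 ∉ ((X ∩ Y) ∪ Y), so 10 ∉ X Δ ((X ∩ Y) ∪ Y)
10 ∈ Z and 10 ∉ Y, so 10 ∈ Z − Y
10 ∉ X and 10 ∈ (Z − Y), so 10 ∈ X Δ (Z − Y)
10 ∉ (X Δ (Z − Y))^c since 10 ∈ (X Δ (Z − Y))
10 ∉ (X Δ ((X ∩ Y) ∪ Y)) and 10 ∉ (X Δ (Z − Y))^c, so 10 ∉ (X Δ ((X ∩ Y) ∪ Y)) ∪ (X Δ (Z − Y))^c
10 ∉ ((X Δ ((X ∩ Y) ∪ Y)) ∪ (X Δ (Z − Y))^c) and 10 ∉ X, so 10 ∉ ((X Δ ((X ∩ Y) ∪ Y)) ∪ (X Δ (Z − Y))^c) ∪ X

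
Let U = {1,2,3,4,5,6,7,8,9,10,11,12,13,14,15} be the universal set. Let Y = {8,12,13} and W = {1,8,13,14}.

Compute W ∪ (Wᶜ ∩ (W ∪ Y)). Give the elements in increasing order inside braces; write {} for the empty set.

Wᶜ = {2,3,4,5,6,7,9,10,11,12,15}
W ∪ Y = {1,8,12,13,14}
Wᶜ ∩ (W ∪ Y) = {12}
W ∪ (Wᶜ ∩ (W ∪ Y)) = {1,8,12,13,14}

{1,8,12,13,14}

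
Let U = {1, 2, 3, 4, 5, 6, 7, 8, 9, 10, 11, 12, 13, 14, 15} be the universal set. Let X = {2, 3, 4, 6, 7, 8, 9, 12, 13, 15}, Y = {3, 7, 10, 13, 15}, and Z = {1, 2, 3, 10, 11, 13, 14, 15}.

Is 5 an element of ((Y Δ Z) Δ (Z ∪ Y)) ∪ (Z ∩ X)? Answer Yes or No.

5 ∉ Y and 5 ∉ Z, so 5 ∉ Y Δ Z
5 ∉ Z and 5 ∉ Y, so 5 ∉ Z ∪ Y
5 ∉ (Y Δ Z) and 5 ∉ (Z ∪ Y), so 5 ∉ (Y Δ Z) Δ (Z ∪ Y)
5 ∉ Z and 5 ∉ X, so 5 ∉ Z ∩ X
5 ∉ ((Y Δ Z) Δ (Z ∪ Y)) and 5 ∉ (Z ∩ X), so 5 ∉ ((Y Δ Z) Δ (Z ∪ Y)) ∪ (Z ∩ X)

No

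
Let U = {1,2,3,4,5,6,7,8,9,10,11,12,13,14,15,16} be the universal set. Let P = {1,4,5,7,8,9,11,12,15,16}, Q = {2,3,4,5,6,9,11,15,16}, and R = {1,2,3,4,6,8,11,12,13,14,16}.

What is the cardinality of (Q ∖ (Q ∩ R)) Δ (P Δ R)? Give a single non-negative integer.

6

Q ∩ R = {2,3,4,6,11,16}
Q ∖ (Q ∩ R) = {5,9,15}
P Δ R = {2,3,5,6,7,9,13,14,15}
(Q ∖ (Q ∩ R)) Δ (P Δ R) = {2,3,6,7,13,14}
|(Q ∖ (Q ∩ R)) Δ (P Δ R)| = 6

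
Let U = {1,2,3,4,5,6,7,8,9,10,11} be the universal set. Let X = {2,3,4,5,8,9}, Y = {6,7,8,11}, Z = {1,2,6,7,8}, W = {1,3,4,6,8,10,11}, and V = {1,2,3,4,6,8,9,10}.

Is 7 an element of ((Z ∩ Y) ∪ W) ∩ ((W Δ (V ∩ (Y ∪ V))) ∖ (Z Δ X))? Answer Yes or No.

No

7 ∈ Z and 7 ∈ Y, so 7 ∈ Z ∩ Y
7 ∈ (Z ∩ Y) and 7 ∉ W, so 7 ∈ (Z ∩ Y) ∪ W
7 ∈ Y and 7 ∉ V, so 7 ∈ Y ∪ V
7 ∉ V and 7 ∈ (Y ∪ V), so 7 ∉ V ∩ (Y ∪ V)
7 ∉ W and 7 ∉ (V ∩ (Y ∪ V)), so 7 ∉ W Δ (V ∩ (Y ∪ V))
7 ∈ Z and 7 ∉ X, so 7 ∈ Z Δ X
7 ∉ (W Δ (V ∩ (Y ∪ V))) and 7 ∈ (Z Δ X), so 7 ∉ (W Δ (V ∩ (Y ∪ V))) ∖ (Z Δ X)
7 ∈ ((Z ∩ Y) ∪ W) and 7 ∉ ((W Δ (V ∩ (Y ∪ V))) ∖ (Z Δ X)), so 7 ∉ ((Z ∩ Y) ∪ W) ∩ ((W Δ (V ∩ (Y ∪ V))) ∖ (Z Δ X))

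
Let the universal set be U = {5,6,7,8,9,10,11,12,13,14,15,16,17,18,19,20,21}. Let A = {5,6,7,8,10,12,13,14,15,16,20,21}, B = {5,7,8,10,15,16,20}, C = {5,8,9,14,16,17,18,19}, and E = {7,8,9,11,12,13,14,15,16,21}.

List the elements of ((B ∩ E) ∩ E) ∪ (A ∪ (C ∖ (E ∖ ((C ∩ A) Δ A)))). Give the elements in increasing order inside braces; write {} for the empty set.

B ∩ E = {7,8,15,16}
(B ∩ E) ∩ E = {7,8,15,16}
C ∩ A = {5,8,14,16}
(C ∩ A) Δ A = {6,7,10,12,13,15,20,21}
E ∖ ((C ∩ A) Δ A) = {8,9,11,14,16}
C ∖ (E ∖ ((C ∩ A) Δ A)) = {5,17,18,19}
A ∪ (C ∖ (E ∖ ((C ∩ A) Δ A))) = {5,6,7,8,10,12,13,14,15,16,17,18,19,20,21}
((B ∩ E) ∩ E) ∪ (A ∪ (C ∖ (E ∖ ((C ∩ A) Δ A)))) = {5,6,7,8,10,12,13,14,15,16,17,18,19,20,21}

{5,6,7,8,10,12,13,14,15,16,17,18,19,20,21}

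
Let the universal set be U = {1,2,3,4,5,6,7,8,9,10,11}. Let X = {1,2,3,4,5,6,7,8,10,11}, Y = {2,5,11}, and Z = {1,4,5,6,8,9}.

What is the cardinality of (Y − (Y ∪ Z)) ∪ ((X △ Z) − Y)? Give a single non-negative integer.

Y ∪ Z = {1,2,4,5,6,8,9,11}
Y − (Y ∪ Z) = {}
X △ Z = {2,3,7,9,10,11}
(X △ Z) − Y = {3,7,9,10}
(Y − (Y ∪ Z)) ∪ ((X △ Z) − Y) = {3,7,9,10}
|(Y − (Y ∪ Z)) ∪ ((X △ Z) − Y)| = 4

4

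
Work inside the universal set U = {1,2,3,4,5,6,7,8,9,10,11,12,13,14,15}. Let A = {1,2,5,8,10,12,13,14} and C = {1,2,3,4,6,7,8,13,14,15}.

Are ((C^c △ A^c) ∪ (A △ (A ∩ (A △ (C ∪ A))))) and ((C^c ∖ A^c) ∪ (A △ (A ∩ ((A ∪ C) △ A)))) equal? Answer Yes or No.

No

C^c = {5,9,10,11,12}
A^c = {3,4,6,7,9,11,15}
C^c △ A^c = {3,4,5,6,7,10,12,15}
C ∪ A = {1,2,3,4,5,6,7,8,10,12,13,14,15}
A △ (C ∪ A) = {3,4,6,7,15}
A ∩ (A △ (C ∪ A)) = {}
A △ (A ∩ (A △ (C ∪ A))) = {1,2,5,8,10,12,13,14}
(C^c △ A^c) ∪ (A △ (A ∩ (A △ (C ∪ A)))) = {1,2,3,4,5,6,7,8,10,12,13,14,15}
C^c ∖ A^c = {5,10,12}
A ∪ C = {1,2,3,4,5,6,7,8,10,12,13,14,15}
(A ∪ C) △ A = {3,4,6,7,15}
A ∩ ((A ∪ C) △ A) = {}
A △ (A ∩ ((A ∪ C) △ A)) = {1,2,5,8,10,12,13,14}
(C^c ∖ A^c) ∪ (A △ (A ∩ ((A ∪ C) △ A))) = {1,2,5,8,10,12,13,14}
3 ∈ (C^c △ A^c) ∪ (A △ (A ∩ (A △ (C ∪ A)))) but 3 ∉ (C^c ∖ A^c) ∪ (A △ (A ∩ ((A ∪ C) △ A))), so they differ.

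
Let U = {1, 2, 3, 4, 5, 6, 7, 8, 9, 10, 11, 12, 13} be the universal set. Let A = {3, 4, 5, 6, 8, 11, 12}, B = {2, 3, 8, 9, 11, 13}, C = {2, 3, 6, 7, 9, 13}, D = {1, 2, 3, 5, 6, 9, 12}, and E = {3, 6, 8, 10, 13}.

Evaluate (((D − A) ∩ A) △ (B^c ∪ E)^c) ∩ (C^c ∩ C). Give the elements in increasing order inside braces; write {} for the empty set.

{}

D − A = {1, 2, 9}
(D − A) ∩ A = {}
B^c = {1, 4, 5, 6, 7, 10, 12}
B^c ∪ E = {1, 3, 4, 5, 6, 7, 8, 10, 12, 13}
(B^c ∪ E)^c = {2, 9, 11}
((D − A) ∩ A) △ (B^c ∪ E)^c = {2, 9, 11}
C^c = {1, 4, 5, 8, 10, 11, 12}
C^c ∩ C = {}
(((D − A) ∩ A) △ (B^c ∪ E)^c) ∩ (C^c ∩ C) = {}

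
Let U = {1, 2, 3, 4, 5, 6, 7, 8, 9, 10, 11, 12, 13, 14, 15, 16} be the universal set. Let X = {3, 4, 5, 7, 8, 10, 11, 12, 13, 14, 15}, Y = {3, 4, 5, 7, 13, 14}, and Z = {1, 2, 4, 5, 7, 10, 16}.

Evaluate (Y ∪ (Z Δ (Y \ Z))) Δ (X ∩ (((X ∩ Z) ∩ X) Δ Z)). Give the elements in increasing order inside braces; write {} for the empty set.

Y \ Z = {3, 13, 14}
Z Δ (Y \ Z) = {1, 2, 3, 4, 5, 7, 10, 13, 14, 16}
Y ∪ (Z Δ (Y \ Z)) = {1, 2, 3, 4, 5, 7, 10, 13, 14, 16}
X ∩ Z = {4, 5, 7, 10}
(X ∩ Z) ∩ X = {4, 5, 7, 10}
((X ∩ Z) ∩ X) Δ Z = {1, 2, 16}
X ∩ (((X ∩ Z) ∩ X) Δ Z) = {}
(Y ∪ (Z Δ (Y \ Z))) Δ (X ∩ (((X ∩ Z) ∩ X) Δ Z)) = {1, 2, 3, 4, 5, 7, 10, 13, 14, 16}

{1, 2, 3, 4, 5, 7, 10, 13, 14, 16}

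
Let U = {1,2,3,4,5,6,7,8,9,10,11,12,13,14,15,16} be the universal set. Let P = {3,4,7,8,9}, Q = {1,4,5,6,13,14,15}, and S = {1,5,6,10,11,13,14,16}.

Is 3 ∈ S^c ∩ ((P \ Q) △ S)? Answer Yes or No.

Yes

3 ∉ S, so 3 ∈ S^c
3 ∈ P and 3 ∉ Q, so 3 ∈ P \ Q
3 ∈ (P \ Q) and 3 ∉ S, so 3 ∈ (P \ Q) △ S
3 ∈ S^c and 3 ∈ ((P \ Q) △ S), so 3 ∈ S^c ∩ ((P \ Q) △ S)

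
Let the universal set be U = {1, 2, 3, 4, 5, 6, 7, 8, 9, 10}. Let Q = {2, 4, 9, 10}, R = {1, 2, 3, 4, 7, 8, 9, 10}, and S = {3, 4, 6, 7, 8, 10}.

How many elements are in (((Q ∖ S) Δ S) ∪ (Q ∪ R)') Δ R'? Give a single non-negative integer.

Q ∖ S = {2, 9}
(Q ∖ S) Δ S = {2, 3, 4, 6, 7, 8, 9, 10}
Q ∪ R = {1, 2, 3, 4, 7, 8, 9, 10}
(Q ∪ R)' = {5, 6}
((Q ∖ S) Δ S) ∪ (Q ∪ R)' = {2, 3, 4, 5, 6, 7, 8, 9, 10}
R' = {5, 6}
(((Q ∖ S) Δ S) ∪ (Q ∪ R)') Δ R' = {2, 3, 4, 7, 8, 9, 10}
|(((Q ∖ S) Δ S) ∪ (Q ∪ R)') Δ R'| = 7

7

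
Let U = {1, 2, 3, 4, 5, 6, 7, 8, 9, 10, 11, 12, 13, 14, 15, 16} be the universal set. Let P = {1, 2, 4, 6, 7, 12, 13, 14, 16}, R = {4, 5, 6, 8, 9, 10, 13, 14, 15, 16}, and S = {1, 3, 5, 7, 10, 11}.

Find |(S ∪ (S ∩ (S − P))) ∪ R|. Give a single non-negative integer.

14

S − P = {3, 5, 10, 11}
S ∩ (S − P) = {3, 5, 10, 11}
S ∪ (S ∩ (S − P)) = {1, 3, 5, 7, 10, 11}
(S ∪ (S ∩ (S − P))) ∪ R = {1, 3, 4, 5, 6, 7, 8, 9, 10, 11, 13, 14, 15, 16}
|(S ∪ (S ∩ (S − P))) ∪ R| = 14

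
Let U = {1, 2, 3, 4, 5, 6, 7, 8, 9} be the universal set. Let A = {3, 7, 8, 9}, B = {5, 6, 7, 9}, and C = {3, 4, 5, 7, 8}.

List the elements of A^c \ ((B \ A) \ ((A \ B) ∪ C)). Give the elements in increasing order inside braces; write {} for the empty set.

A^c = {1, 2, 4, 5, 6}
B \ A = {5, 6}
A \ B = {3, 8}
(A \ B) ∪ C = {3, 4, 5, 7, 8}
(B \ A) \ ((A \ B) ∪ C) = {6}
A^c \ ((B \ A) \ ((A \ B) ∪ C)) = {1, 2, 4, 5}

{1, 2, 4, 5}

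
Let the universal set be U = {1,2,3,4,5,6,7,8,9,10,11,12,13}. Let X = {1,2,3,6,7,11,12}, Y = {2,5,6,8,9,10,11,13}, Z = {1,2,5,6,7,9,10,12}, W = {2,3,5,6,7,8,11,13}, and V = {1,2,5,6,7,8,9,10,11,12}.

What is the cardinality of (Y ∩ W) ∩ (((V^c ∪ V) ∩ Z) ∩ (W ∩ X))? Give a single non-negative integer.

Y ∩ W = {2,5,6,8,11,13}
V^c = {3,4,13}
V^c ∪ V = {1,2,3,4,5,6,7,8,9,10,11,12,13}
(V^c ∪ V) ∩ Z = {1,2,5,6,7,9,10,12}
W ∩ X = {2,3,6,7,11}
((V^c ∪ V) ∩ Z) ∩ (W ∩ X) = {2,6,7}
(Y ∩ W) ∩ (((V^c ∪ V) ∩ Z) ∩ (W ∩ X)) = {2,6}
|(Y ∩ W) ∩ (((V^c ∪ V) ∩ Z) ∩ (W ∩ X))| = 2

2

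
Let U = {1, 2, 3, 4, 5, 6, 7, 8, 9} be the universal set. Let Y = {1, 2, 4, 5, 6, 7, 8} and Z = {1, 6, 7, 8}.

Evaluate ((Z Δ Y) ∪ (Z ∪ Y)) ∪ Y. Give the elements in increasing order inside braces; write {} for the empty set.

Z Δ Y = {2, 4, 5}
Z ∪ Y = {1, 2, 4, 5, 6, 7, 8}
(Z Δ Y) ∪ (Z ∪ Y) = {1, 2, 4, 5, 6, 7, 8}
((Z Δ Y) ∪ (Z ∪ Y)) ∪ Y = {1, 2, 4, 5, 6, 7, 8}

{1, 2, 4, 5, 6, 7, 8}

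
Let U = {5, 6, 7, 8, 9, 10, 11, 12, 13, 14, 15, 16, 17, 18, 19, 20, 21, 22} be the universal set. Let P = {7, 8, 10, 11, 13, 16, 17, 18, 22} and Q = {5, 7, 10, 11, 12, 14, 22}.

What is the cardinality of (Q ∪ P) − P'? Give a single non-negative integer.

9

Q ∪ P = {5, 7, 8, 10, 11, 12, 13, 14, 16, 17, 18, 22}
P' = {5, 6, 9, 12, 14, 15, 19, 20, 21}
(Q ∪ P) − P' = {7, 8, 10, 11, 13, 16, 17, 18, 22}
|(Q ∪ P) − P'| = 9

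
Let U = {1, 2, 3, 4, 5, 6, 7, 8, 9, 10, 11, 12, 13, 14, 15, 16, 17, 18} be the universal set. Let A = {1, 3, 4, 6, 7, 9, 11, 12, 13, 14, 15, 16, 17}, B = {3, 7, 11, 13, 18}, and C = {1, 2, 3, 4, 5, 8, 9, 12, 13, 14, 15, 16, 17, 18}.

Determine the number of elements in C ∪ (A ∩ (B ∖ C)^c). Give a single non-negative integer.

B ∖ C = {7, 11}
(B ∖ C)^c = {1, 2, 3, 4, 5, 6, 8, 9, 10, 12, 13, 14, 15, 16, 17, 18}
A ∩ (B ∖ C)^c = {1, 3, 4, 6, 9, 12, 13, 14, 15, 16, 17}
C ∪ (A ∩ (B ∖ C)^c) = {1, 2, 3, 4, 5, 6, 8, 9, 12, 13, 14, 15, 16, 17, 18}
|C ∪ (A ∩ (B ∖ C)^c)| = 15

15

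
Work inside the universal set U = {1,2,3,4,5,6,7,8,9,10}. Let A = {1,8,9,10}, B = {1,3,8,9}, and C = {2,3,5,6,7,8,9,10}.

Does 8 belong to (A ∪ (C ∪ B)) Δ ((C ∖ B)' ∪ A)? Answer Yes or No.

8 ∈ C and 8 ∈ B, so 8 ∈ C ∪ B
8 ∈ A and 8 ∈ (C ∪ B), so 8 ∈ A ∪ (C ∪ B)
8 ∈ C and 8 ∈ B, so 8 ∉ C ∖ B
8 ∈ (C ∖ B)' since 8 ∉ (C ∖ B)
8 ∈ (C ∖ B)' and 8 ∈ A, so 8 ∈ (C ∖ B)' ∪ A
8 ∈ (A ∪ (C ∪ B)) and 8 ∈ ((C ∖ B)' ∪ A), so 8 ∉ (A ∪ (C ∪ B)) Δ ((C ∖ B)' ∪ A)

No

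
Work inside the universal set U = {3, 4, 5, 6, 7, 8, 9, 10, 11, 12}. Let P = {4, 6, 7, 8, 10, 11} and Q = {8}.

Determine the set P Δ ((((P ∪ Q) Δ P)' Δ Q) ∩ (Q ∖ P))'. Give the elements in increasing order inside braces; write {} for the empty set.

{3, 5, 9, 12}

P ∪ Q = {4, 6, 7, 8, 10, 11}
(P ∪ Q) Δ P = {}
((P ∪ Q) Δ P)' = {3, 4, 5, 6, 7, 8, 9, 10, 11, 12}
((P ∪ Q) Δ P)' Δ Q = {3, 4, 5, 6, 7, 9, 10, 11, 12}
Q ∖ P = {}
(((P ∪ Q) Δ P)' Δ Q) ∩ (Q ∖ P) = {}
((((P ∪ Q) Δ P)' Δ Q) ∩ (Q ∖ P))' = {3, 4, 5, 6, 7, 8, 9, 10, 11, 12}
P Δ ((((P ∪ Q) Δ P)' Δ Q) ∩ (Q ∖ P))' = {3, 5, 9, 12}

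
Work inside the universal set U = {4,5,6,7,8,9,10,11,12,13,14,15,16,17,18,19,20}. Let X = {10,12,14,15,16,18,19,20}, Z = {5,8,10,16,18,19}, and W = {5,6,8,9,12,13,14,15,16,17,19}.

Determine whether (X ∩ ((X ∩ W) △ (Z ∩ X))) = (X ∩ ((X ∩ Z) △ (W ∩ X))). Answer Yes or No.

X ∩ W = {12,14,15,16,19}
Z ∩ X = {10,16,18,19}
(X ∩ W) △ (Z ∩ X) = {10,12,14,15,18}
X ∩ ((X ∩ W) △ (Z ∩ X)) = {10,12,14,15,18}
X ∩ Z = {10,16,18,19}
W ∩ X = {12,14,15,16,19}
(X ∩ Z) △ (W ∩ X) = {10,12,14,15,18}
X ∩ ((X ∩ Z) △ (W ∩ X)) = {10,12,14,15,18}
Both equal {10,12,14,15,18}, so X ∩ ((X ∩ W) △ (Z ∩ X)) = X ∩ ((X ∩ Z) △ (W ∩ X)).

Yes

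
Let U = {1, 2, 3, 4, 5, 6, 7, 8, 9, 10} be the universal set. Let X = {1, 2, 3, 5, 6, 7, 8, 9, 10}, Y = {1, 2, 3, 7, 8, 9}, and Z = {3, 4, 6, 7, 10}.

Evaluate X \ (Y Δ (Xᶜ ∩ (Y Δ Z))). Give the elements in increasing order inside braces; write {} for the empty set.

{5, 6, 10}

Xᶜ = {4}
Y Δ Z = {1, 2, 4, 6, 8, 9, 10}
Xᶜ ∩ (Y Δ Z) = {4}
Y Δ (Xᶜ ∩ (Y Δ Z)) = {1, 2, 3, 4, 7, 8, 9}
X \ (Y Δ (Xᶜ ∩ (Y Δ Z))) = {5, 6, 10}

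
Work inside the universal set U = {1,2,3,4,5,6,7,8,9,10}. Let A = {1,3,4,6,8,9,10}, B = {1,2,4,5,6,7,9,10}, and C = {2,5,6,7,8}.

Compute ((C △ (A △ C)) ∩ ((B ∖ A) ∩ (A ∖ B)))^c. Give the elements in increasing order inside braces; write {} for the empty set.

{1,2,3,4,5,6,7,8,9,10}

A △ C = {1,2,3,4,5,7,9,10}
C △ (A △ C) = {1,3,4,6,8,9,10}
B ∖ A = {2,5,7}
A ∖ B = {3,8}
(B ∖ A) ∩ (A ∖ B) = {}
(C △ (A △ C)) ∩ ((B ∖ A) ∩ (A ∖ B)) = {}
((C △ (A △ C)) ∩ ((B ∖ A) ∩ (A ∖ B)))^c = {1,2,3,4,5,6,7,8,9,10}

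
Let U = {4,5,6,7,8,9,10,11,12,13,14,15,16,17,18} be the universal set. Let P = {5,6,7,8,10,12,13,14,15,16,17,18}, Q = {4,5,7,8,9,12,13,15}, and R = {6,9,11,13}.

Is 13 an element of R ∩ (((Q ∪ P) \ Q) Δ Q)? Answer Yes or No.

13 ∈ Q and 13 ∈ P, so 13 ∈ Q ∪ P
13 ∈ (Q ∪ P) and 13 ∈ Q, so 13 ∉ (Q ∪ P) \ Q
13 ∉ ((Q ∪ P) \ Q) and 13 ∈ Q, so 13 ∈ ((Q ∪ P) \ Q) Δ Q
13 ∈ R and 13 ∈ (((Q ∪ P) \ Q) Δ Q), so 13 ∈ R ∩ (((Q ∪ P) \ Q) Δ Q)

Yes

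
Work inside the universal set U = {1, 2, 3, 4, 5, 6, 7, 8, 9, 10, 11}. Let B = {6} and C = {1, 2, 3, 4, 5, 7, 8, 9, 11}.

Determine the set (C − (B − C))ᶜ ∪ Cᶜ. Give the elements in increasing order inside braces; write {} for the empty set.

{6, 10}

B − C = {6}
C − (B − C) = {1, 2, 3, 4, 5, 7, 8, 9, 11}
(C − (B − C))ᶜ = {6, 10}
Cᶜ = {6, 10}
(C − (B − C))ᶜ ∪ Cᶜ = {6, 10}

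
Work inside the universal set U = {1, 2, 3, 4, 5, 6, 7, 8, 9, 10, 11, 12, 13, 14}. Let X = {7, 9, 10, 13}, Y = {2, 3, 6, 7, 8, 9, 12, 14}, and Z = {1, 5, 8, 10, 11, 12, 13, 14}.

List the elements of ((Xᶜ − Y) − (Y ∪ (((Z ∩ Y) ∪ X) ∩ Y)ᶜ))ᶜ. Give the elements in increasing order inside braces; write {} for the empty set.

Xᶜ = {1, 2, 3, 4, 5, 6, 8, 11, 12, 14}
Xᶜ − Y = {1, 4, 5, 11}
Z ∩ Y = {8, 12, 14}
(Z ∩ Y) ∪ X = {7, 8, 9, 10, 12, 13, 14}
((Z ∩ Y) ∪ X) ∩ Y = {7, 8, 9, 12, 14}
(((Z ∩ Y) ∪ X) ∩ Y)ᶜ = {1, 2, 3, 4, 5, 6, 10, 11, 13}
Y ∪ (((Z ∩ Y) ∪ X) ∩ Y)ᶜ = {1, 2, 3, 4, 5, 6, 7, 8, 9, 10, 11, 12, 13, 14}
(Xᶜ − Y) − (Y ∪ (((Z ∩ Y) ∪ X) ∩ Y)ᶜ) = {}
((Xᶜ − Y) − (Y ∪ (((Z ∩ Y) ∪ X) ∩ Y)ᶜ))ᶜ = {1, 2, 3, 4, 5, 6, 7, 8, 9, 10, 11, 12, 13, 14}

{1, 2, 3, 4, 5, 6, 7, 8, 9, 10, 11, 12, 13, 14}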